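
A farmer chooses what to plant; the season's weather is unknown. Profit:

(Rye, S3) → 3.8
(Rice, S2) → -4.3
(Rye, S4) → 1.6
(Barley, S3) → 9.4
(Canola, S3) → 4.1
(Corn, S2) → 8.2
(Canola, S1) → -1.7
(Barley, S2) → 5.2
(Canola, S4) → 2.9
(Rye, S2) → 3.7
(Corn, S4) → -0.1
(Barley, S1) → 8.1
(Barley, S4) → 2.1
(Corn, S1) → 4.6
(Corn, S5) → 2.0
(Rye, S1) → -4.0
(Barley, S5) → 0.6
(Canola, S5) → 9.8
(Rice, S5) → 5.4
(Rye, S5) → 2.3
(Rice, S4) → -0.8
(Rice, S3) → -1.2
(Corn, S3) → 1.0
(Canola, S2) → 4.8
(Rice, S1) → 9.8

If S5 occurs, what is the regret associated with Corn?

Best payoff under S5 is 9.8.
Regret = 9.8 − 2.0 = 7.8.

7.8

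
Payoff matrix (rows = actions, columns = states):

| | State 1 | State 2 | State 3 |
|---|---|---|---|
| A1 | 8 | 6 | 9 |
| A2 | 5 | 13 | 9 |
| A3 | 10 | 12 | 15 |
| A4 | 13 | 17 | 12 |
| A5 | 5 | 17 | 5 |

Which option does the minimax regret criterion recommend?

Column bests: State 1=13, State 2=17, State 3=15.
A1 regrets: 5, 11, 6 → max 11
A2 regrets: 8, 4, 6 → max 8
A3 regrets: 3, 5, 0 → max 5
A4 regrets: 0, 0, 3 → max 3
A5 regrets: 8, 0, 10 → max 10
Smallest max regret = 3 → A4.

A4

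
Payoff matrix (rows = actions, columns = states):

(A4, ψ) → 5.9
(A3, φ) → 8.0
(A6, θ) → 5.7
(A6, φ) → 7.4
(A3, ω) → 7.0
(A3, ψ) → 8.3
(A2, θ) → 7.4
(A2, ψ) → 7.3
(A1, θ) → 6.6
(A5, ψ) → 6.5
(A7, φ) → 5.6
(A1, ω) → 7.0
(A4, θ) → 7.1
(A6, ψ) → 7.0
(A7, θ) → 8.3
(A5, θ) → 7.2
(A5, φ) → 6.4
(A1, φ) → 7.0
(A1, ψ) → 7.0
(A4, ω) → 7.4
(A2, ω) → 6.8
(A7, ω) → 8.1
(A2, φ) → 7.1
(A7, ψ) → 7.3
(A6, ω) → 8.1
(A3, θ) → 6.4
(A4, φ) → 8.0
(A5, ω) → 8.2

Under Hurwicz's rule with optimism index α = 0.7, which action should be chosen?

A3

A1: 0.7·7.0 + 0.3·6.6 = 6.88
A2: 0.7·7.4 + 0.3·6.8 = 7.22
A3: 0.7·8.3 + 0.3·6.4 = 7.73
A4: 0.7·8.0 + 0.3·5.9 = 7.37
A5: 0.7·8.2 + 0.3·6.4 = 7.66
A6: 0.7·8.1 + 0.3·5.7 = 7.38
A7: 0.7·8.3 + 0.3·5.6 = 7.49
Highest Hurwicz score = 7.73 → A3.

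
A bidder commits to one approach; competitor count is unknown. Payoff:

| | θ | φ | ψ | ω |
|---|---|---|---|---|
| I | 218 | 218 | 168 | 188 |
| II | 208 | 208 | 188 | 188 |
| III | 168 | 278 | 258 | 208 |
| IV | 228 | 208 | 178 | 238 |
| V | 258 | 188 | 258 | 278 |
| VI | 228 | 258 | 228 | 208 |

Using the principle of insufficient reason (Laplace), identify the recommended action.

V

Row averages: I=198, II=198, III=228, IV=213, V=245.5, VI=230.5
Highest average = 245.5 → V.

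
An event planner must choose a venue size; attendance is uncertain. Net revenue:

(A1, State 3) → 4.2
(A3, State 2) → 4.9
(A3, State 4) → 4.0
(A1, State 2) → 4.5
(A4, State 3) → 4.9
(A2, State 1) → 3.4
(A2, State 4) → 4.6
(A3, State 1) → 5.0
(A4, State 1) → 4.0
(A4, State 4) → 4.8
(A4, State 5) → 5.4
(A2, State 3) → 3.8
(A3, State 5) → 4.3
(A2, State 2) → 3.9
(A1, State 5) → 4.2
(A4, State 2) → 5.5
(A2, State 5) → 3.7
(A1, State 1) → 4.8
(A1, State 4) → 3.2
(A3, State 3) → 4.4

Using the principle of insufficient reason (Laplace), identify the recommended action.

A4

Row averages: A1=4.18, A2=3.88, A3=4.52, A4=4.92
Highest average = 4.92 → A4.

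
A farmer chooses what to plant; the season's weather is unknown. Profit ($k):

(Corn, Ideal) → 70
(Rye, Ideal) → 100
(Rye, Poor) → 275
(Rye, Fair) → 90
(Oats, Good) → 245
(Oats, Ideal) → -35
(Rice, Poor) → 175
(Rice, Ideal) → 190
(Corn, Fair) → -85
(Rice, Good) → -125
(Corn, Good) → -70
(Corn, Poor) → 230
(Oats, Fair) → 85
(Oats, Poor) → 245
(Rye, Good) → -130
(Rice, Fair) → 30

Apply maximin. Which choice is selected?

Oats

Row minima: Corn=-85, Rye=-130, Oats=-35, Rice=-125
Best worst-case = -35 → Oats.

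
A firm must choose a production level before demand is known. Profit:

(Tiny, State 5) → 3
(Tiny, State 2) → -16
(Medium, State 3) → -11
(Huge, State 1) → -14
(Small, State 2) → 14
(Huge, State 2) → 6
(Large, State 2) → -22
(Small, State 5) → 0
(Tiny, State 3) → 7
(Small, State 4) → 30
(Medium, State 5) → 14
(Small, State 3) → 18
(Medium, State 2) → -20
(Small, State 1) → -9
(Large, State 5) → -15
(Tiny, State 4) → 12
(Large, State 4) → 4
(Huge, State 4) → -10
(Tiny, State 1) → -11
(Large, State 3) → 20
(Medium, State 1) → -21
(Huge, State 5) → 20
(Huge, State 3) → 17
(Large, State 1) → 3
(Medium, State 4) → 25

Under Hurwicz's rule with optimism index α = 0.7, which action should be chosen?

Small

Tiny: 0.7·12 + 0.3·(-16) = 3.6
Small: 0.7·30 + 0.3·(-9) = 18.3
Medium: 0.7·25 + 0.3·(-21) = 11.2
Large: 0.7·20 + 0.3·(-22) = 7.4
Huge: 0.7·20 + 0.3·(-14) = 9.8
Highest Hurwicz score = 18.3 → Small.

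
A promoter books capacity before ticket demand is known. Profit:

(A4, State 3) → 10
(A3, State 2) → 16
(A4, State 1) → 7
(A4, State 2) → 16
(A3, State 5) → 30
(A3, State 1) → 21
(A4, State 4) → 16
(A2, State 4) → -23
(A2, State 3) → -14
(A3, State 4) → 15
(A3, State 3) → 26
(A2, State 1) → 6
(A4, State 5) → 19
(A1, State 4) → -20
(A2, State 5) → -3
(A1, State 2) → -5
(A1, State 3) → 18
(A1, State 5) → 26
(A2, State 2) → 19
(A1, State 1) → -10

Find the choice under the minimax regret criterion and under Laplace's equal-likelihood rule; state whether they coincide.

minimax regret → A3; laplace → A3 (agree)

Column bests: State 1=21, State 2=19, State 3=26, State 4=16, State 5=30.
A1 regrets: 31, 24, 8, 36, 4 → max 36
A2 regrets: 15, 0, 40, 39, 33 → max 40
A3 regrets: 0, 3, 0, 1, 0 → max 3
A4 regrets: 14, 3, 16, 0, 11 → max 16
Smallest max regret = 3 → A3.
Row averages: A1=1.8, A2=-3, A3=21.6, A4=13.6
Highest average = 21.6 → A3.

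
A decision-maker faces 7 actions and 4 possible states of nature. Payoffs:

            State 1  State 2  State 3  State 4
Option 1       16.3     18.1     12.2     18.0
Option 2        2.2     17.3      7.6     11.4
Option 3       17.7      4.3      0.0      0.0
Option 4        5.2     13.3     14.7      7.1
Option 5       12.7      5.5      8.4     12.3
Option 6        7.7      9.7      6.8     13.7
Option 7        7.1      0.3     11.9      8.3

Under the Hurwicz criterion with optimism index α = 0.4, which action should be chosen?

Option 1

Option 1: 0.4·18.1 + 0.6·12.2 = 14.56
Option 2: 0.4·17.3 + 0.6·2.2 = 8.24
Option 3: 0.4·17.7 + 0.6·0.0 = 7.08
Option 4: 0.4·14.7 + 0.6·5.2 = 9
Option 5: 0.4·12.7 + 0.6·5.5 = 8.38
Option 6: 0.4·13.7 + 0.6·6.8 = 9.56
Option 7: 0.4·11.9 + 0.6·0.3 = 4.94
Highest Hurwicz score = 14.56 → Option 1.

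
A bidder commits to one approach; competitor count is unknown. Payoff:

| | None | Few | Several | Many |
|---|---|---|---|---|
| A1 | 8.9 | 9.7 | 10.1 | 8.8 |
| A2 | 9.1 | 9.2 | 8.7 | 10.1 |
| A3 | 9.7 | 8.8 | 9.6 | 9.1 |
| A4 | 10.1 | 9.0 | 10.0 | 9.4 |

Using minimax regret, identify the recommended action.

Column bests: None=10.1, Few=9.7, Several=10.1, Many=10.1.
A1 regrets: 1.2, 0.0, 0.0, 1.3 → max 1.3
A2 regrets: 1.0, 0.5, 1.4, 0.0 → max 1.4
A3 regrets: 0.4, 0.9, 0.5, 1.0 → max 1.0
A4 regrets: 0.0, 0.7, 0.1, 0.7 → max 0.7
Smallest max regret = 0.7 → A4.

A4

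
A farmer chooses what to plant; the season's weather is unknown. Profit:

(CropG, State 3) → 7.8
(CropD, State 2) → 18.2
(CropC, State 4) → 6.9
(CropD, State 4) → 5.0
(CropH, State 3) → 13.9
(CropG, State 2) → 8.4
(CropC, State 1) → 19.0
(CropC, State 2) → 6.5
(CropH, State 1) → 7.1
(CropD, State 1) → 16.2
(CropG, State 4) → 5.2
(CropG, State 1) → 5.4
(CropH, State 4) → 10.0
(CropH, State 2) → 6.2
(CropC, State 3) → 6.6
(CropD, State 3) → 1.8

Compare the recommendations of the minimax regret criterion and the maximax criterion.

minimax regret → CropC; maximax → CropC (agree)

Column bests: State 1=19.0, State 2=18.2, State 3=13.9, State 4=10.0.
CropD regrets: 2.8, 0.0, 12.1, 5.0 → max 12.1
CropC regrets: 0.0, 11.7, 7.3, 3.1 → max 11.7
CropH regrets: 11.9, 12.0, 0.0, 0.0 → max 12.0
CropG regrets: 13.6, 9.8, 6.1, 4.8 → max 13.6
Smallest max regret = 11.7 → CropC.
Row maxima: CropD=18.2, CropC=19.0, CropH=13.9, CropG=8.4
Best best-case = 19.0 → CropC.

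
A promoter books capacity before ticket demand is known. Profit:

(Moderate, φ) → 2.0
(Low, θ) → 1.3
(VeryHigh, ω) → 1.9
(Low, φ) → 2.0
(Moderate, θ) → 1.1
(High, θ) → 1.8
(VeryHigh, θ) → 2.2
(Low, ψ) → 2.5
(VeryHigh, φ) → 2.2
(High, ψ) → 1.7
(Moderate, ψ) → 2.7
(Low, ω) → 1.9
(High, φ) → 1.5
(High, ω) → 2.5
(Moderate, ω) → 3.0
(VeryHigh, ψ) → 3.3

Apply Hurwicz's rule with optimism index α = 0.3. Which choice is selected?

VeryHigh

Low: 0.3·2.5 + 0.7·1.3 = 1.66
Moderate: 0.3·3.0 + 0.7·1.1 = 1.67
High: 0.3·2.5 + 0.7·1.5 = 1.8
VeryHigh: 0.3·3.3 + 0.7·1.9 = 2.32
Highest Hurwicz score = 2.32 → VeryHigh.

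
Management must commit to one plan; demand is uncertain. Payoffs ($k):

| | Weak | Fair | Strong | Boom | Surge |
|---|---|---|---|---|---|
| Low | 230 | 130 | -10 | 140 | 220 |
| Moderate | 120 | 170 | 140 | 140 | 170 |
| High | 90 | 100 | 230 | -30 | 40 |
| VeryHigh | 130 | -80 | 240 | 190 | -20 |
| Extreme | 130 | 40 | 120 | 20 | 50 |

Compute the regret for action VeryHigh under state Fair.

250

Best payoff under Fair is 170.
Regret = 170 − (-80) = 250.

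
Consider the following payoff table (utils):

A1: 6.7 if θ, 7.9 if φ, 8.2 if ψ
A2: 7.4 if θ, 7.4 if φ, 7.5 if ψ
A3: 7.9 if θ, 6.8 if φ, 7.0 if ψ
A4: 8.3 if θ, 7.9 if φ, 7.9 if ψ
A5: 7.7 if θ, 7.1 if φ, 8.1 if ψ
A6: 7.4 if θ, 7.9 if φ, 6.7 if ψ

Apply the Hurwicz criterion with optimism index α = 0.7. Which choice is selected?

A1: 0.7·8.2 + 0.3·6.7 = 7.75
A2: 0.7·7.5 + 0.3·7.4 = 7.47
A3: 0.7·7.9 + 0.3·6.8 = 7.57
A4: 0.7·8.3 + 0.3·7.9 = 8.18
A5: 0.7·8.1 + 0.3·7.1 = 7.8
A6: 0.7·7.9 + 0.3·6.7 = 7.54
Highest Hurwicz score = 8.18 → A4.

A4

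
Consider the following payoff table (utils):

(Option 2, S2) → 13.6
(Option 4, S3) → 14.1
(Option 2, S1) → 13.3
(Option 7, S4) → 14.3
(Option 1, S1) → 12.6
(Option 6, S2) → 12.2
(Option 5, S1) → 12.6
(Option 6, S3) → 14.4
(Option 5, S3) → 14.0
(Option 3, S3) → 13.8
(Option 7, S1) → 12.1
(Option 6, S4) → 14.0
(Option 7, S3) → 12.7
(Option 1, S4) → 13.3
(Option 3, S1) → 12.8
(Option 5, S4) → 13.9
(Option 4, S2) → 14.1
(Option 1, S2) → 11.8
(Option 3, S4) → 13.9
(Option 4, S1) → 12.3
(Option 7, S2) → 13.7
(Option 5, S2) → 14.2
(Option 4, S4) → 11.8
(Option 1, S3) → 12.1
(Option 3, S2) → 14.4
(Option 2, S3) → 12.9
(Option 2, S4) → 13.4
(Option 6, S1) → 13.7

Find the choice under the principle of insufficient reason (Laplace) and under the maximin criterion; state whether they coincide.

Row averages: Option 1=12.45, Option 2=13.3, Option 3=13.725, Option 4=13.075, Option 5=13.675, Option 6=13.575, Option 7=13.2
Highest average = 13.725 → Option 3.
Row minima: Option 1=11.8, Option 2=12.9, Option 3=12.8, Option 4=11.8, Option 5=12.6, Option 6=12.2, Option 7=12.1
Best worst-case = 12.9 → Option 2.

laplace → Option 3; maximin → Option 2 (disagree)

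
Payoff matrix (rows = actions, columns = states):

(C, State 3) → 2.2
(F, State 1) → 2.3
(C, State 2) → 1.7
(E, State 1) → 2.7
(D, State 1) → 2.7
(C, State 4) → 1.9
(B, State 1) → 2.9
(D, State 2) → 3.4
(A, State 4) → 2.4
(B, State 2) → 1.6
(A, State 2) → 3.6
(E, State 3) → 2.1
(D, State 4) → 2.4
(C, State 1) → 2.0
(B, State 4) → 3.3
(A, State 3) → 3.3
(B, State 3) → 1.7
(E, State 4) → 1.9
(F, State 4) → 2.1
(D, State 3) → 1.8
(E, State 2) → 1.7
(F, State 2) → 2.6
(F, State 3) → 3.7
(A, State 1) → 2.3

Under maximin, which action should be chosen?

Row minima: A=2.3, B=1.6, C=1.7, D=1.8, E=1.7, F=2.1
Best worst-case = 2.3 → A.

A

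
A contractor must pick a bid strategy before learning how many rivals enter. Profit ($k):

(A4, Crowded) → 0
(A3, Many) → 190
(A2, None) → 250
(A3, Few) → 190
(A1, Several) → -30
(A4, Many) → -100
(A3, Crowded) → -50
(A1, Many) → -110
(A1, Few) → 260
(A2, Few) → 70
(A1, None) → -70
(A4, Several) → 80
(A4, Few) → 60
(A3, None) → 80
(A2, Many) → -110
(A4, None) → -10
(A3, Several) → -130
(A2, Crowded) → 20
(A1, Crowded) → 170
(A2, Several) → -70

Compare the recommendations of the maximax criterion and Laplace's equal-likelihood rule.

maximax → A1; laplace → A3 (disagree)

Row maxima: A1=260, A2=250, A3=190, A4=80
Best best-case = 260 → A1.
Row averages: A1=44, A2=32, A3=56, A4=6
Highest average = 56 → A3.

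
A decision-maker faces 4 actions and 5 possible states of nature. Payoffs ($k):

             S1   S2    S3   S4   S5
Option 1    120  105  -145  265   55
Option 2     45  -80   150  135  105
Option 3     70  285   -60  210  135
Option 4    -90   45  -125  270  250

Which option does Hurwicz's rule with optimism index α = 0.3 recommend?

Option 3

Option 1: 0.3·265 + 0.7·(-145) = -22
Option 2: 0.3·150 + 0.7·(-80) = -11
Option 3: 0.3·285 + 0.7·(-60) = 43.5
Option 4: 0.3·270 + 0.7·(-125) = -6.5
Highest Hurwicz score = 43.5 → Option 3.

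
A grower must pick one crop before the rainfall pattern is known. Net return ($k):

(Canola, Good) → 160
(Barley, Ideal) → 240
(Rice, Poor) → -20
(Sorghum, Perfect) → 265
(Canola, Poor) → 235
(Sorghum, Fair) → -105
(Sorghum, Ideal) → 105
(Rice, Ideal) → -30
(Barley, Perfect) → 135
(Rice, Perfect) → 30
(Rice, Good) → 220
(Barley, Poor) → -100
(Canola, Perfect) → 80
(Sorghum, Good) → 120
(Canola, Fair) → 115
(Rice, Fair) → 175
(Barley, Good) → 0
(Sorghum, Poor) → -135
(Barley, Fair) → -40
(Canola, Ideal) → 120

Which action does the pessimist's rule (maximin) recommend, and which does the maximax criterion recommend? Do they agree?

Row minima: Sorghum=-135, Rice=-30, Barley=-100, Canola=80
Best worst-case = 80 → Canola.
Row maxima: Sorghum=265, Rice=220, Barley=240, Canola=235
Best best-case = 265 → Sorghum.

maximin → Canola; maximax → Sorghum (disagree)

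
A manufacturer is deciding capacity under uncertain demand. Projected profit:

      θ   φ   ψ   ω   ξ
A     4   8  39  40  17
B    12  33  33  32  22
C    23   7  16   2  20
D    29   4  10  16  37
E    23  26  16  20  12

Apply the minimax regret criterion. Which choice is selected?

B

Column bests: θ=29, φ=33, ψ=39, ω=40, ξ=37.
A regrets: 25, 25, 0, 0, 20 → max 25
B regrets: 17, 0, 6, 8, 15 → max 17
C regrets: 6, 26, 23, 38, 17 → max 38
D regrets: 0, 29, 29, 24, 0 → max 29
E regrets: 6, 7, 23, 20, 25 → max 25
Smallest max regret = 17 → B.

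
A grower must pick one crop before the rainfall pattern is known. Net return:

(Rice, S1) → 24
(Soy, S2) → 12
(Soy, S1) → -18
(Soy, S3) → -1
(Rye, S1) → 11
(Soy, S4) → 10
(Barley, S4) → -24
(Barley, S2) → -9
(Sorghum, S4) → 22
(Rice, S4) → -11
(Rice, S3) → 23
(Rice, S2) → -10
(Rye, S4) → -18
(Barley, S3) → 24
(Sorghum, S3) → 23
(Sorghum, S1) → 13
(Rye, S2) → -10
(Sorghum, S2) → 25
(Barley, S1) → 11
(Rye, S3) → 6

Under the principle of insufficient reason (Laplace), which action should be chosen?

Row averages: Sorghum=20.75, Rice=6.5, Rye=-2.75, Soy=0.75, Barley=0.5
Highest average = 20.75 → Sorghum.

Sorghum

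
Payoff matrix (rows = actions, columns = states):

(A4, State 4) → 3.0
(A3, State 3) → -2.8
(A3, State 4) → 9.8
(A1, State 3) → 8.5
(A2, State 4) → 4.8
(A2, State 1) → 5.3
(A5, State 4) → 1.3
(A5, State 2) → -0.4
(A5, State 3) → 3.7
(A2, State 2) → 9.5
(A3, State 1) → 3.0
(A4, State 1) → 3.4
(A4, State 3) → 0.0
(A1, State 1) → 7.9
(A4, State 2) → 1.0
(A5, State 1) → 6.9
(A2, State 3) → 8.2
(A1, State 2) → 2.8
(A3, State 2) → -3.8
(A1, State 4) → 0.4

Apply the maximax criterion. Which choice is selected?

Row maxima: A1=8.5, A2=9.5, A3=9.8, A4=3.4, A5=6.9
Best best-case = 9.8 → A3.

A3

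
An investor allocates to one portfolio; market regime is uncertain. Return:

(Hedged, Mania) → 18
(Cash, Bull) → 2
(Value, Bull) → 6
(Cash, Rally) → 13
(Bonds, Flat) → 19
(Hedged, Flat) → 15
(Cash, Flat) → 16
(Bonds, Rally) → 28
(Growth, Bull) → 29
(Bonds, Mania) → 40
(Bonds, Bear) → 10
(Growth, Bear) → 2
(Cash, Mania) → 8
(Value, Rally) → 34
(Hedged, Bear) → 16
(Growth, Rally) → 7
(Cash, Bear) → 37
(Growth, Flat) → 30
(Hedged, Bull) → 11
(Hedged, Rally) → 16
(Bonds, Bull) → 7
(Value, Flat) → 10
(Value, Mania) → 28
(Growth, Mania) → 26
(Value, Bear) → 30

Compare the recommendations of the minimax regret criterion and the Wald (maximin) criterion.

minimax regret → Hedged; maximin → Hedged (agree)

Column bests: Bear=37, Flat=30, Bull=29, Rally=34, Mania=40.
Value regrets: 7, 20, 23, 0, 12 → max 23
Hedged regrets: 21, 15, 18, 18, 22 → max 22
Growth regrets: 35, 0, 0, 27, 14 → max 35
Bonds regrets: 27, 11, 22, 6, 0 → max 27
Cash regrets: 0, 14, 27, 21, 32 → max 32
Smallest max regret = 22 → Hedged.
Row minima: Value=6, Hedged=11, Growth=2, Bonds=7, Cash=2
Best worst-case = 11 → Hedged.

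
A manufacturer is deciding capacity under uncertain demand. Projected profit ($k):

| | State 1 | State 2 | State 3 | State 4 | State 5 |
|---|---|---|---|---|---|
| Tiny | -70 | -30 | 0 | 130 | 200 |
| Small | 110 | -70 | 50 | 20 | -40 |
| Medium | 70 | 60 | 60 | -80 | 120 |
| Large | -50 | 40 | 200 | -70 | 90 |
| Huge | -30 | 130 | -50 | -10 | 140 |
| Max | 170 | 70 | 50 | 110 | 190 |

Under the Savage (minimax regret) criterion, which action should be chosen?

Max

Column bests: State 1=170, State 2=130, State 3=200, State 4=130, State 5=200.
Tiny regrets: 240, 160, 200, 0, 0 → max 240
Small regrets: 60, 200, 150, 110, 240 → max 240
Medium regrets: 100, 70, 140, 210, 80 → max 210
Large regrets: 220, 90, 0, 200, 110 → max 220
Huge regrets: 200, 0, 250, 140, 60 → max 250
Max regrets: 0, 60, 150, 20, 10 → max 150
Smallest max regret = 150 → Max.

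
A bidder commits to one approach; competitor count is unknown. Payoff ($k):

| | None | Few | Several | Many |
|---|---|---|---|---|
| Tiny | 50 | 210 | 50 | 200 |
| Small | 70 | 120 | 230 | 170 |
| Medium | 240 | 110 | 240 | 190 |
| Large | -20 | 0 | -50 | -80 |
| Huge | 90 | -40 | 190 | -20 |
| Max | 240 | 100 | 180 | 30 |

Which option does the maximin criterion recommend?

Row minima: Tiny=50, Small=70, Medium=110, Large=-80, Huge=-40, Max=30
Best worst-case = 110 → Medium.

Medium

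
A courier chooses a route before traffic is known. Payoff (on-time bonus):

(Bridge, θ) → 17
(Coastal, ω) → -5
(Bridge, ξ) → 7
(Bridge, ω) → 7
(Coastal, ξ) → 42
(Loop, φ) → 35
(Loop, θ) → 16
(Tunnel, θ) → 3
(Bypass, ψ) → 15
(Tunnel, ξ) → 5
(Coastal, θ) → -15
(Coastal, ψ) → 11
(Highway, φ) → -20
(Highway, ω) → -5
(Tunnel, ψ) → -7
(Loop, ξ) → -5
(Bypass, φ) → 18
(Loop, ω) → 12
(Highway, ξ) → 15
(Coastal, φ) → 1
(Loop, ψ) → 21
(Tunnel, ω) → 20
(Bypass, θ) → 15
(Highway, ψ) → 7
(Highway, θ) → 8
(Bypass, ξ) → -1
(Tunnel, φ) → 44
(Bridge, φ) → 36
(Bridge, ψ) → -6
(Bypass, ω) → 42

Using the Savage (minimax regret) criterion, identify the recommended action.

Column bests: θ=17, φ=44, ψ=21, ω=42, ξ=42.
Bridge regrets: 0, 8, 27, 35, 35 → max 35
Highway regrets: 9, 64, 14, 47, 27 → max 64
Tunnel regrets: 14, 0, 28, 22, 37 → max 37
Bypass regrets: 2, 26, 6, 0, 43 → max 43
Coastal regrets: 32, 43, 10, 47, 0 → max 47
Loop regrets: 1, 9, 0, 30, 47 → max 47
Smallest max regret = 35 → Bridge.

Bridge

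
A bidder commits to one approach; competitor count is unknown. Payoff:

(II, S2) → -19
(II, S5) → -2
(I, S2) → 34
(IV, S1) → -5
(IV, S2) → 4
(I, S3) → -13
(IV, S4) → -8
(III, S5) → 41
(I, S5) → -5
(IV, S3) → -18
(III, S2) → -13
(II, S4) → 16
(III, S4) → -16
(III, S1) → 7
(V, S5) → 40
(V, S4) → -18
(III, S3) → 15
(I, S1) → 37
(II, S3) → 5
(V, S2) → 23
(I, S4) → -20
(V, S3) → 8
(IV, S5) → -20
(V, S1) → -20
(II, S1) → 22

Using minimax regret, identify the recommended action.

Column bests: S1=37, S2=34, S3=15, S4=16, S5=41.
I regrets: 0, 0, 28, 36, 46 → max 46
II regrets: 15, 53, 10, 0, 43 → max 53
III regrets: 30, 47, 0, 32, 0 → max 47
IV regrets: 42, 30, 33, 24, 61 → max 61
V regrets: 57, 11, 7, 34, 1 → max 57
Smallest max regret = 46 → I.

I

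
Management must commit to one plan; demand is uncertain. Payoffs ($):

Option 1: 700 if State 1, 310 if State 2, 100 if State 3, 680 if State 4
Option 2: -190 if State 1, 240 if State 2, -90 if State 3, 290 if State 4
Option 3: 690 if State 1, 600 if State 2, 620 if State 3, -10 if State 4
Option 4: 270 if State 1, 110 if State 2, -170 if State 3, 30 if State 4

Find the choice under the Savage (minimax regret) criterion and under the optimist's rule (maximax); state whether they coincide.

Column bests: State 1=700, State 2=600, State 3=620, State 4=680.
Option 1 regrets: 0, 290, 520, 0 → max 520
Option 2 regrets: 890, 360, 710, 390 → max 890
Option 3 regrets: 10, 0, 0, 690 → max 690
Option 4 regrets: 430, 490, 790, 650 → max 790
Smallest max regret = 520 → Option 1.
Row maxima: Option 1=700, Option 2=290, Option 3=690, Option 4=270
Best best-case = 700 → Option 1.

minimax regret → Option 1; maximax → Option 1 (agree)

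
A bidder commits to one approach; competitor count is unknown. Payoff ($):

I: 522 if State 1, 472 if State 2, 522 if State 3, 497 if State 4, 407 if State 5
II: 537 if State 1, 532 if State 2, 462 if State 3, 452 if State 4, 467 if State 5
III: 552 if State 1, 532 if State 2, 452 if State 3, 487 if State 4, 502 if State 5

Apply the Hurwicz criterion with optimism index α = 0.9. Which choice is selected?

III

I: 0.9·522 + 0.1·407 = 510.5
II: 0.9·537 + 0.1·452 = 528.5
III: 0.9·552 + 0.1·452 = 542
Highest Hurwicz score = 542 → III.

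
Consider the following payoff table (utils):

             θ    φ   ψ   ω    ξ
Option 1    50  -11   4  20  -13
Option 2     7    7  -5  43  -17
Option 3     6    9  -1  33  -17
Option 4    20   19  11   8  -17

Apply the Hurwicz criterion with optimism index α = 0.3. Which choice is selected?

Option 1: 0.3·50 + 0.7·(-13) = 5.9
Option 2: 0.3·43 + 0.7·(-17) = 1
Option 3: 0.3·33 + 0.7·(-17) = -2
Option 4: 0.3·20 + 0.7·(-17) = -5.9
Highest Hurwicz score = 5.9 → Option 1.

Option 1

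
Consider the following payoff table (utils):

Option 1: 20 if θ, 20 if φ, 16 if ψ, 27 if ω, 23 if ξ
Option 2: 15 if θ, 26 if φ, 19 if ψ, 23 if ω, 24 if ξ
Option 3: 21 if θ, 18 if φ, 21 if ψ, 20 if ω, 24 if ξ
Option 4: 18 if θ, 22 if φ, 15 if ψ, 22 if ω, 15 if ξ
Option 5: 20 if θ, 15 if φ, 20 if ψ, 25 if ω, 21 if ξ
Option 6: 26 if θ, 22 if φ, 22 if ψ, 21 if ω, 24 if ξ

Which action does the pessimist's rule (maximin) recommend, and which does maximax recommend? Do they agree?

Row minima: Option 1=16, Option 2=15, Option 3=18, Option 4=15, Option 5=15, Option 6=21
Best worst-case = 21 → Option 6.
Row maxima: Option 1=27, Option 2=26, Option 3=24, Option 4=22, Option 5=25, Option 6=26
Best best-case = 27 → Option 1.

maximin → Option 6; maximax → Option 1 (disagree)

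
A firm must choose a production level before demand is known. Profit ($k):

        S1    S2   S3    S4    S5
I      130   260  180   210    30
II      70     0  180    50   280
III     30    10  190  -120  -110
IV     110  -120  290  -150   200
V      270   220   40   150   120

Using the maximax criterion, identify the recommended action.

IV

Row maxima: I=260, II=280, III=190, IV=290, V=270
Best best-case = 290 → IV.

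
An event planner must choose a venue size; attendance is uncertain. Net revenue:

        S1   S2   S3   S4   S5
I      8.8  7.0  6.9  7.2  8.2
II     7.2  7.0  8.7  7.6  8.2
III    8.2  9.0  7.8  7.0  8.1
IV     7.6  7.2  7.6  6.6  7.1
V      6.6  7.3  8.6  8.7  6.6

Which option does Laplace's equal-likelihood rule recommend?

III

Row averages: I=7.62, II=7.74, III=8.02, IV=7.22, V=7.56
Highest average = 8.02 → III.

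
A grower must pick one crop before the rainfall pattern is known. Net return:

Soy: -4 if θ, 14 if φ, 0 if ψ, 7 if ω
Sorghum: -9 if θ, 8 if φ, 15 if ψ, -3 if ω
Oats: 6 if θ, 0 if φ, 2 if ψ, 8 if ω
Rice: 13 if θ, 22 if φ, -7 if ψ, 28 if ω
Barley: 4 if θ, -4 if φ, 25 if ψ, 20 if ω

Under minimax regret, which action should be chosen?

Column bests: θ=13, φ=22, ψ=25, ω=28.
Soy regrets: 17, 8, 25, 21 → max 25
Sorghum regrets: 22, 14, 10, 31 → max 31
Oats regrets: 7, 22, 23, 20 → max 23
Rice regrets: 0, 0, 32, 0 → max 32
Barley regrets: 9, 26, 0, 8 → max 26
Smallest max regret = 23 → Oats.

Oats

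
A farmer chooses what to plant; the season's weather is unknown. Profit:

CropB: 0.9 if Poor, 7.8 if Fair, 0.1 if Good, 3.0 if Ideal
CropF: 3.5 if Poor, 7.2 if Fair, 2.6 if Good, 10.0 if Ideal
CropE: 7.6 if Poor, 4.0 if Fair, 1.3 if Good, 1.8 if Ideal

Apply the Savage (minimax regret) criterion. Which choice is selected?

CropF

Column bests: Poor=7.6, Fair=7.8, Good=2.6, Ideal=10.0.
CropB regrets: 6.7, 0.0, 2.5, 7.0 → max 7.0
CropF regrets: 4.1, 0.6, 0.0, 0.0 → max 4.1
CropE regrets: 0.0, 3.8, 1.3, 8.2 → max 8.2
Smallest max regret = 4.1 → CropF.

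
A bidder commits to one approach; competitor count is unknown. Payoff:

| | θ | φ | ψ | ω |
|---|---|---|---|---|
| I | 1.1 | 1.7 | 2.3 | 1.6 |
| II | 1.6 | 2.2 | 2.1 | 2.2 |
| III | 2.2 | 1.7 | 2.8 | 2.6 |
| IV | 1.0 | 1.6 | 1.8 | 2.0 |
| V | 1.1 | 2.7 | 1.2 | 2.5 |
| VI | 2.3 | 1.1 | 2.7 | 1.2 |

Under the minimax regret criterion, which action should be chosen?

II

Column bests: θ=2.3, φ=2.7, ψ=2.8, ω=2.6.
I regrets: 1.2, 1.0, 0.5, 1.0 → max 1.2
II regrets: 0.7, 0.5, 0.7, 0.4 → max 0.7
III regrets: 0.1, 1.0, 0.0, 0.0 → max 1.0
IV regrets: 1.3, 1.1, 1.0, 0.6 → max 1.3
V regrets: 1.2, 0.0, 1.6, 0.1 → max 1.6
VI regrets: 0.0, 1.6, 0.1, 1.4 → max 1.6
Smallest max regret = 0.7 → II.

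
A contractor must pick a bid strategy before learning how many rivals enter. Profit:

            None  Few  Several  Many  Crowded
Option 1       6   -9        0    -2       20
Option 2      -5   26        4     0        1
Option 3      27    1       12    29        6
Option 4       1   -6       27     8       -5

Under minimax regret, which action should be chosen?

Column bests: None=27, Few=26, Several=27, Many=29, Crowded=20.
Option 1 regrets: 21, 35, 27, 31, 0 → max 35
Option 2 regrets: 32, 0, 23, 29, 19 → max 32
Option 3 regrets: 0, 25, 15, 0, 14 → max 25
Option 4 regrets: 26, 32, 0, 21, 25 → max 32
Smallest max regret = 25 → Option 3.

Option 3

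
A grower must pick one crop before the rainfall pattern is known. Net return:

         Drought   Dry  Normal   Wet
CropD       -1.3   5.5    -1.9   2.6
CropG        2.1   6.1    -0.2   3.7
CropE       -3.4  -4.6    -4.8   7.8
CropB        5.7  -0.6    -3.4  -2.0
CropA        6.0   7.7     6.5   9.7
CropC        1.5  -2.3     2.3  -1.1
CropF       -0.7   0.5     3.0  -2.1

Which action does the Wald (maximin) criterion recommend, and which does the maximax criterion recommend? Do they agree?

Row minima: CropD=-1.9, CropG=-0.2, CropE=-4.8, CropB=-3.4, CropA=6.0, CropC=-2.3, CropF=-2.1
Best worst-case = 6.0 → CropA.
Row maxima: CropD=5.5, CropG=6.1, CropE=7.8, CropB=5.7, CropA=9.7, CropC=2.3, CropF=3.0
Best best-case = 9.7 → CropA.

maximin → CropA; maximax → CropA (agree)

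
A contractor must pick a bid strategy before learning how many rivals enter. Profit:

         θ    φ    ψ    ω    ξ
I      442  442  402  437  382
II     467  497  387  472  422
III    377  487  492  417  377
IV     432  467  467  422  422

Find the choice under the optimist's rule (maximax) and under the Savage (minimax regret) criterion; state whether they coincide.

Row maxima: I=442, II=497, III=492, IV=467
Best best-case = 497 → II.
Column bests: θ=467, φ=497, ψ=492, ω=472, ξ=422.
I regrets: 25, 55, 90, 35, 40 → max 90
II regrets: 0, 0, 105, 0, 0 → max 105
III regrets: 90, 10, 0, 55, 45 → max 90
IV regrets: 35, 30, 25, 50, 0 → max 50
Smallest max regret = 50 → IV.

maximax → II; minimax regret → IV (disagree)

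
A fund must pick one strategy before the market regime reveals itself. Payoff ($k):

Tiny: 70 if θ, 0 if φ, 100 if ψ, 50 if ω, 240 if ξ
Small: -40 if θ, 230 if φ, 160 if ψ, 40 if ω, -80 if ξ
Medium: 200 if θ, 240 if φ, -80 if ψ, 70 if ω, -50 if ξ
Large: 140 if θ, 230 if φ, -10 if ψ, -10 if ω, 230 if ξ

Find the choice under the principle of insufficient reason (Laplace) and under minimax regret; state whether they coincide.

Row averages: Tiny=92, Small=62, Medium=76, Large=116
Highest average = 116 → Large.
Column bests: θ=200, φ=240, ψ=160, ω=70, ξ=240.
Tiny regrets: 130, 240, 60, 20, 0 → max 240
Small regrets: 240, 10, 0, 30, 320 → max 320
Medium regrets: 0, 0, 240, 0, 290 → max 290
Large regrets: 60, 10, 170, 80, 10 → max 170
Smallest max regret = 170 → Large.

laplace → Large; minimax regret → Large (agree)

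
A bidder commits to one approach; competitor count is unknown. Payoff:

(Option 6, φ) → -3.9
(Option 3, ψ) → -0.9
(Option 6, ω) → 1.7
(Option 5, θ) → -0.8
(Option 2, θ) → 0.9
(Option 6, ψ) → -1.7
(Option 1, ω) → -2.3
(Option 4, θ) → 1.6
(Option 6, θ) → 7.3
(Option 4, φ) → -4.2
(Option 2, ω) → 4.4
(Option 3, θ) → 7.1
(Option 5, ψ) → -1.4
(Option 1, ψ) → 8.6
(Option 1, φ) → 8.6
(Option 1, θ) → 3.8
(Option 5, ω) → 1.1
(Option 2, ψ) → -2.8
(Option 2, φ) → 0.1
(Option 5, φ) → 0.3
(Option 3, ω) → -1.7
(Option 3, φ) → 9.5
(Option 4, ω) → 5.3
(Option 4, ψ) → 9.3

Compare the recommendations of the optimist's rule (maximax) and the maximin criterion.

maximax → Option 3; maximin → Option 5 (disagree)

Row maxima: Option 1=8.6, Option 2=4.4, Option 3=9.5, Option 4=9.3, Option 5=1.1, Option 6=7.3
Best best-case = 9.5 → Option 3.
Row minima: Option 1=-2.3, Option 2=-2.8, Option 3=-1.7, Option 4=-4.2, Option 5=-1.4, Option 6=-3.9
Best worst-case = -1.4 → Option 5.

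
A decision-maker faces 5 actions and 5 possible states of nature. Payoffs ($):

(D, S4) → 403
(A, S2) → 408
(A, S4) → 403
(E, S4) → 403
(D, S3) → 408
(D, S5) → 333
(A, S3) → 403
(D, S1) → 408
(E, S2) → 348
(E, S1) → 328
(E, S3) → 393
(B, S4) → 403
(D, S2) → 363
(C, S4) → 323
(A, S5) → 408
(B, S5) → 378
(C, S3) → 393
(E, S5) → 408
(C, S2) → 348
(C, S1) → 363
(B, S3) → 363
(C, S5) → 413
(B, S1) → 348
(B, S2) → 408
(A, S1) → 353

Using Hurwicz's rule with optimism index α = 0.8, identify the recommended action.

A

A: 0.8·408 + 0.2·353 = 397
B: 0.8·408 + 0.2·348 = 396
C: 0.8·413 + 0.2·323 = 395
D: 0.8·408 + 0.2·333 = 393
E: 0.8·408 + 0.2·328 = 392
Highest Hurwicz score = 397 → A.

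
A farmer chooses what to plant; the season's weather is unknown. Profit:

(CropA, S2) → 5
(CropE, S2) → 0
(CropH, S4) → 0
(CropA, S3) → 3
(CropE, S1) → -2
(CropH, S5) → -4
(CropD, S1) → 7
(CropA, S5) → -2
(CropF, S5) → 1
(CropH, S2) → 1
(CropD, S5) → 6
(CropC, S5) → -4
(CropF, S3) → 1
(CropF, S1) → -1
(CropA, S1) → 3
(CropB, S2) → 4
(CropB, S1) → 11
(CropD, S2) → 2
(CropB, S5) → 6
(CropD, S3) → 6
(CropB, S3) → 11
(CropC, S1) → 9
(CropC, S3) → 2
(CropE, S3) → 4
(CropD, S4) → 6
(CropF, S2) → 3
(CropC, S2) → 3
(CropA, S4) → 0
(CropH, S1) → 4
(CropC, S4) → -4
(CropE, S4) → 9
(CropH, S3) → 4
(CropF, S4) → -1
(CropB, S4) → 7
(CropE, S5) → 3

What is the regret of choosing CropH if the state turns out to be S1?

7

Best payoff under S1 is 11.
Regret = 11 − 4 = 7.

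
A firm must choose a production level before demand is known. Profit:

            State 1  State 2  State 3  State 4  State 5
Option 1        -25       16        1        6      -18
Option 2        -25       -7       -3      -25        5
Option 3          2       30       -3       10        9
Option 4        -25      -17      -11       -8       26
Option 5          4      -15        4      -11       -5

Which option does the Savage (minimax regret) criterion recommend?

Column bests: State 1=4, State 2=30, State 3=4, State 4=10, State 5=26.
Option 1 regrets: 29, 14, 3, 4, 44 → max 44
Option 2 regrets: 29, 37, 7, 35, 21 → max 37
Option 3 regrets: 2, 0, 7, 0, 17 → max 17
Option 4 regrets: 29, 47, 15, 18, 0 → max 47
Option 5 regrets: 0, 45, 0, 21, 31 → max 45
Smallest max regret = 17 → Option 3.

Option 3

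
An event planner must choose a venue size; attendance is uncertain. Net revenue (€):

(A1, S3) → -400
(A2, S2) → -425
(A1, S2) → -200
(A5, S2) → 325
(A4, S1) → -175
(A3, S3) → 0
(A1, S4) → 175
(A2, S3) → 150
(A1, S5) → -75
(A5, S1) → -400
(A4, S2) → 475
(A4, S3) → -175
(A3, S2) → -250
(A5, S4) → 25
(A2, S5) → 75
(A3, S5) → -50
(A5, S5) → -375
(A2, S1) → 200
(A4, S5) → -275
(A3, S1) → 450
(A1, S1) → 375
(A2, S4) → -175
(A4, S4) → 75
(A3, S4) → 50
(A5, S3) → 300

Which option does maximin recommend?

A3

Row minima: A1=-400, A2=-425, A3=-250, A4=-275, A5=-400
Best worst-case = -250 → A3.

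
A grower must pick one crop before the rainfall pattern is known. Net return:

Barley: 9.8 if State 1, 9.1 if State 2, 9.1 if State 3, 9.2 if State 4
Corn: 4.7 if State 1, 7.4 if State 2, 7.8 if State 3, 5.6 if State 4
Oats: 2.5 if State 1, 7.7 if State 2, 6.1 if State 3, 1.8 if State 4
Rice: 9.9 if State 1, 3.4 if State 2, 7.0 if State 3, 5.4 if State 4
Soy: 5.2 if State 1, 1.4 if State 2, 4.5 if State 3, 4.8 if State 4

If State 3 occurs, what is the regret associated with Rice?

2.1

Best payoff under State 3 is 9.1.
Regret = 9.1 − 7.0 = 2.1.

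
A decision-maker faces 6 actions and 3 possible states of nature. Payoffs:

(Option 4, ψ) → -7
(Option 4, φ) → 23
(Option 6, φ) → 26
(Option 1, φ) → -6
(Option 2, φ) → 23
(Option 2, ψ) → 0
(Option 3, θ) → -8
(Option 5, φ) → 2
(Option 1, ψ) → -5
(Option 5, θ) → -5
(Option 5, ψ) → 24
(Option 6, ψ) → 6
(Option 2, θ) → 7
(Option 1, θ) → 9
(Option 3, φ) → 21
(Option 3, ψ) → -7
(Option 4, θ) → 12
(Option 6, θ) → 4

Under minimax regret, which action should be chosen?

Column bests: θ=12, φ=26, ψ=24.
Option 1 regrets: 3, 32, 29 → max 32
Option 2 regrets: 5, 3, 24 → max 24
Option 3 regrets: 20, 5, 31 → max 31
Option 4 regrets: 0, 3, 31 → max 31
Option 5 regrets: 17, 24, 0 → max 24
Option 6 regrets: 8, 0, 18 → max 18
Smallest max regret = 18 → Option 6.

Option 6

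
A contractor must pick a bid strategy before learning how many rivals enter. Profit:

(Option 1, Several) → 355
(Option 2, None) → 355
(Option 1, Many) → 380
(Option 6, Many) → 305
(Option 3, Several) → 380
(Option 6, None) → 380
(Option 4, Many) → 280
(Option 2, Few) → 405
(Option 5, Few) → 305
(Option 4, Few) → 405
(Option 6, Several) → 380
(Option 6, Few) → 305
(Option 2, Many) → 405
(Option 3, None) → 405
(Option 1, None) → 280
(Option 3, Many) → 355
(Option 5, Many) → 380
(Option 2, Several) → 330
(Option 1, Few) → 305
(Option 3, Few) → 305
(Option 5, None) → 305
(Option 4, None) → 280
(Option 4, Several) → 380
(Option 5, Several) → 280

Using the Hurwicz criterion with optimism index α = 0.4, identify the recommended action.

Option 2

Option 1: 0.4·380 + 0.6·280 = 320
Option 2: 0.4·405 + 0.6·330 = 360
Option 3: 0.4·405 + 0.6·305 = 345
Option 4: 0.4·405 + 0.6·280 = 330
Option 5: 0.4·380 + 0.6·280 = 320
Option 6: 0.4·380 + 0.6·305 = 335
Highest Hurwicz score = 360 → Option 2.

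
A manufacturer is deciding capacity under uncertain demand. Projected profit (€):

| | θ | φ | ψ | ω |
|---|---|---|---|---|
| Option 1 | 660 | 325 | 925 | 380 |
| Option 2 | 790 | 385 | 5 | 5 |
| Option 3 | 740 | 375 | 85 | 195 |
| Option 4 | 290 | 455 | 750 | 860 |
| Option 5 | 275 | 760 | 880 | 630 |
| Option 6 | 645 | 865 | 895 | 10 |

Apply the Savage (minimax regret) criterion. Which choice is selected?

Option 4

Column bests: θ=790, φ=865, ψ=925, ω=860.
Option 1 regrets: 130, 540, 0, 480 → max 540
Option 2 regrets: 0, 480, 920, 855 → max 920
Option 3 regrets: 50, 490, 840, 665 → max 840
Option 4 regrets: 500, 410, 175, 0 → max 500
Option 5 regrets: 515, 105, 45, 230 → max 515
Option 6 regrets: 145, 0, 30, 850 → max 850
Smallest max regret = 500 → Option 4.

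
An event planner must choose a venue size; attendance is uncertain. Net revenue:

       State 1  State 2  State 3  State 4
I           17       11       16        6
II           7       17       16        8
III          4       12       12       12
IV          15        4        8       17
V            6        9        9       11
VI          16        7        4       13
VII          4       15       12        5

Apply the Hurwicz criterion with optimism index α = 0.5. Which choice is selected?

II

I: 0.5·17 + 0.5·6 = 11.5
II: 0.5·17 + 0.5·7 = 12
III: 0.5·12 + 0.5·4 = 8
IV: 0.5·17 + 0.5·4 = 10.5
V: 0.5·11 + 0.5·6 = 8.5
VI: 0.5·16 + 0.5·4 = 10
VII: 0.5·15 + 0.5·4 = 9.5
Highest Hurwicz score = 12 → II.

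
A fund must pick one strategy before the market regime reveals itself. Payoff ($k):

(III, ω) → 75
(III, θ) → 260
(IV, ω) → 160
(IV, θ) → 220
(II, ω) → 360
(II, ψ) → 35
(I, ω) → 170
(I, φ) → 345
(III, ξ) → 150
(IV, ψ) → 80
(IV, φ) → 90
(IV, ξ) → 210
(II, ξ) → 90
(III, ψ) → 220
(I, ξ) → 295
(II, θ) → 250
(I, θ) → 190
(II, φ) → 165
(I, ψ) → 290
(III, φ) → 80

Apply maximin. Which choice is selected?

I

Row minima: I=170, II=35, III=75, IV=80
Best worst-case = 170 → I.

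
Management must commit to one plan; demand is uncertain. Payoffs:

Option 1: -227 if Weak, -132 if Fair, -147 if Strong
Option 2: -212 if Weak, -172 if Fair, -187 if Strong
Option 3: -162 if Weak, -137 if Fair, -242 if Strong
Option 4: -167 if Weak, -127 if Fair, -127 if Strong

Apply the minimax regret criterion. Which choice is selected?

Column bests: Weak=-162, Fair=-127, Strong=-127.
Option 1 regrets: 65, 5, 20 → max 65
Option 2 regrets: 50, 45, 60 → max 60
Option 3 regrets: 0, 10, 115 → max 115
Option 4 regrets: 5, 0, 0 → max 5
Smallest max regret = 5 → Option 4.

Option 4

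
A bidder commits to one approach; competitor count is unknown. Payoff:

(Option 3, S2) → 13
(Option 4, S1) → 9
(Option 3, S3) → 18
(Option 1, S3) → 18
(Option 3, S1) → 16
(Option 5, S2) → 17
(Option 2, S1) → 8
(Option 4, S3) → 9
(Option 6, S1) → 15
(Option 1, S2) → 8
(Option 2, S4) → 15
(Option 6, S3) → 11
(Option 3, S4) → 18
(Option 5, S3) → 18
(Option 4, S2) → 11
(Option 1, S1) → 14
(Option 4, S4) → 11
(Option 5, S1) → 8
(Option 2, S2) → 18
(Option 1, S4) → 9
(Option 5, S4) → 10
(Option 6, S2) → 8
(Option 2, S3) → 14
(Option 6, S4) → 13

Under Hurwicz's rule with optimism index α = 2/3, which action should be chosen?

Option 3

Option 1: 2/3·18 + 1/3·8 = 44/3
Option 2: 2/3·18 + 1/3·8 = 44/3
Option 3: 2/3·18 + 1/3·13 = 49/3
Option 4: 2/3·11 + 1/3·9 = 31/3
Option 5: 2/3·18 + 1/3·8 = 44/3
Option 6: 2/3·15 + 1/3·8 = 38/3
Highest Hurwicz score = 49/3 → Option 3.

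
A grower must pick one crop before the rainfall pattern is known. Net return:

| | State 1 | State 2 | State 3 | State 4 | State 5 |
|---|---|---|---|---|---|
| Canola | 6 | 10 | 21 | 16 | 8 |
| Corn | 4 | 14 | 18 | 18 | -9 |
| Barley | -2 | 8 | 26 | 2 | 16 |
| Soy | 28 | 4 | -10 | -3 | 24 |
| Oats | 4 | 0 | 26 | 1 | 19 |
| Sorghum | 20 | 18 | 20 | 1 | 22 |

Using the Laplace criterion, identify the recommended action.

Sorghum

Row averages: Canola=12.2, Corn=9, Barley=10, Soy=8.6, Oats=10, Sorghum=16.2
Highest average = 16.2 → Sorghum.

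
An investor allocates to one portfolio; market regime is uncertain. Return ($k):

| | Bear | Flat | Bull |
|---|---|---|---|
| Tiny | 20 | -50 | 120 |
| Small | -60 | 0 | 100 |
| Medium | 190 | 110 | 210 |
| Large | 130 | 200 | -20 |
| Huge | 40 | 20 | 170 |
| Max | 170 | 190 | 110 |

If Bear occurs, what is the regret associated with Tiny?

170

Best payoff under Bear is 190.
Regret = 190 − 20 = 170.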